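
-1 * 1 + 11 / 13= -2 / 13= -0.15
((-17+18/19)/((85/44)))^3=-19335149504/33698267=-573.77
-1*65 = -65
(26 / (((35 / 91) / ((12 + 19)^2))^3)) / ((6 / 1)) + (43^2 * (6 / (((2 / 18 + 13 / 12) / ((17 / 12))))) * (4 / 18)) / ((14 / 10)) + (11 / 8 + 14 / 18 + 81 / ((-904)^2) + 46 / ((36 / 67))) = 435010502105639885851 / 6435576000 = 67594649197.78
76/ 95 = 4/ 5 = 0.80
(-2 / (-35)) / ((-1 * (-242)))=0.00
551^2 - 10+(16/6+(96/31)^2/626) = 273956563157/902379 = 303593.68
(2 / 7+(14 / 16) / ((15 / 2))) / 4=169 / 1680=0.10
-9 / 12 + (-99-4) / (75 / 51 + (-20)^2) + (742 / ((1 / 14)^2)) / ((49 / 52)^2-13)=-3578857953043 / 298034100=-12008.22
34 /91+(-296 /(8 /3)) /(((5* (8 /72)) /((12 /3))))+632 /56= -358331 /455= -787.54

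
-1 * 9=-9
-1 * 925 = -925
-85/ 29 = -2.93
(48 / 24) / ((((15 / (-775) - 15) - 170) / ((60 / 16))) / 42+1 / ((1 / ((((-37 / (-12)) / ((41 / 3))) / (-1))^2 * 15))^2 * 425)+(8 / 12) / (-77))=-1.69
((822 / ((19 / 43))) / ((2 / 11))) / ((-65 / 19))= -194403 / 65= -2990.82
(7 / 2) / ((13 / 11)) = 77 / 26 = 2.96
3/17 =0.18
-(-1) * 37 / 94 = 37 / 94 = 0.39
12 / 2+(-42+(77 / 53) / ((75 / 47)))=-139481 / 3975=-35.09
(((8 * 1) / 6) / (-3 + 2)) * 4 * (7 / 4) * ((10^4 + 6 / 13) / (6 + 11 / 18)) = -3120144 / 221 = -14118.30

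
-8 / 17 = -0.47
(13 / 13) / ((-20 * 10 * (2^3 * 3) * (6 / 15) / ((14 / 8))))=-7 / 7680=-0.00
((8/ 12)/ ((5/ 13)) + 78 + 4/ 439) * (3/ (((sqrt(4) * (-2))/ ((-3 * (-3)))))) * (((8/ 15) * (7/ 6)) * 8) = -29405824/ 10975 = -2679.35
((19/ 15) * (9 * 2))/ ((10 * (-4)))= -0.57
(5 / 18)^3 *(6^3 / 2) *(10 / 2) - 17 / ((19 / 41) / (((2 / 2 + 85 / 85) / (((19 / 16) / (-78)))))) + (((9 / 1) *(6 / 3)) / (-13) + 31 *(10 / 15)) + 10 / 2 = 1230364555 / 253422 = 4855.00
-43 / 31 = -1.39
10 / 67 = 0.15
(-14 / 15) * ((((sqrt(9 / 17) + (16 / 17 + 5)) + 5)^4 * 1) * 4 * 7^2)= -1123819608744 / 417605 -70941334464 * sqrt(17) / 417605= -3391526.02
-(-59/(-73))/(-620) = 59/45260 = 0.00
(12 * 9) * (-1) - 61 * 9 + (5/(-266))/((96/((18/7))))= -19573359/29792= -657.00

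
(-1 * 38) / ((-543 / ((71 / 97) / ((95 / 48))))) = 2272 / 87785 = 0.03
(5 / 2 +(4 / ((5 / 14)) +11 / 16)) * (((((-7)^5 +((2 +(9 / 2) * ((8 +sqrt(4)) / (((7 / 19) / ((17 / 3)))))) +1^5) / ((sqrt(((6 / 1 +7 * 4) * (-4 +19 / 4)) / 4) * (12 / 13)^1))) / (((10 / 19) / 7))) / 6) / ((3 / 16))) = -2808008.15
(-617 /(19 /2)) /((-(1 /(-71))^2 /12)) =74647128 /19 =3928796.21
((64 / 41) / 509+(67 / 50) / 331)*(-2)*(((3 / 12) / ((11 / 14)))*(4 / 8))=-17201961 / 7598402900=-0.00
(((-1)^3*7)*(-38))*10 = 2660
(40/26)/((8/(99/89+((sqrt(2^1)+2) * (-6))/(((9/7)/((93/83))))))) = -345175/192062 -1085 * sqrt(2)/1079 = -3.22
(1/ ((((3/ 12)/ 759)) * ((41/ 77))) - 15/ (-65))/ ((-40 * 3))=-1013053/ 21320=-47.52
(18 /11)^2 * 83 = 222.25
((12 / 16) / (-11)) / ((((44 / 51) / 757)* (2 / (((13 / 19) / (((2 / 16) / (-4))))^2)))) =-626359968 / 43681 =-14339.41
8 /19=0.42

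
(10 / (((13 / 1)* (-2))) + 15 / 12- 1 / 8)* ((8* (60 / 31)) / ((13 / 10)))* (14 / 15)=43120 / 5239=8.23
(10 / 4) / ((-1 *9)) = -5 / 18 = -0.28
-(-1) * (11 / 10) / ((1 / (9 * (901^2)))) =80368299 / 10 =8036829.90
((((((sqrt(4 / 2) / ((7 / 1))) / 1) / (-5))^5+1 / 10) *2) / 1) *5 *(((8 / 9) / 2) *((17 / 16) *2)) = 17 / 18 - 68 *sqrt(2) / 94539375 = 0.94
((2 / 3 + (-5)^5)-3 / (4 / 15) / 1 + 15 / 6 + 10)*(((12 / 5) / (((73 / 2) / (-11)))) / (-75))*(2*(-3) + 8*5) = -1024.03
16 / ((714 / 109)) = 2.44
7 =7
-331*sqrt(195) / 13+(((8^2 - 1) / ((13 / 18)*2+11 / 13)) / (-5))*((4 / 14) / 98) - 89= -331*sqrt(195) / 13 - 5844793 / 65660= -444.57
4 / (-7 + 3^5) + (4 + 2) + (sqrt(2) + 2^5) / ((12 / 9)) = 3*sqrt(2) / 4 + 1771 / 59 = 31.08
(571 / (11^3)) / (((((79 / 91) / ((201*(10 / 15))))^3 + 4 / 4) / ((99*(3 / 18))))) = 517660091353132 / 73131217847061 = 7.08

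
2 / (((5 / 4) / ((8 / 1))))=64 / 5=12.80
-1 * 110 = -110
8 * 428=3424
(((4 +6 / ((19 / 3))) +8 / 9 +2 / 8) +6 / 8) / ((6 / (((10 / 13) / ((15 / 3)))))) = 1169 / 6669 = 0.18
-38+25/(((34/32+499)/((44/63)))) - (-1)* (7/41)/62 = -48642201907/1281328146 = -37.96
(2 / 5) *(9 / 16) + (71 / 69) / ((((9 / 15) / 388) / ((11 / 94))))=30390361 / 389160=78.09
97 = 97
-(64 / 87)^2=-4096 / 7569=-0.54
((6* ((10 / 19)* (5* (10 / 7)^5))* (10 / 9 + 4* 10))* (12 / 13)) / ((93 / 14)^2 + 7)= 59200000000 / 848989141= 69.73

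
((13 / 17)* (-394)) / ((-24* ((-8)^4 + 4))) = 2561 / 836400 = 0.00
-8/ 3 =-2.67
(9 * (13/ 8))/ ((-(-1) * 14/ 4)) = 117/ 28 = 4.18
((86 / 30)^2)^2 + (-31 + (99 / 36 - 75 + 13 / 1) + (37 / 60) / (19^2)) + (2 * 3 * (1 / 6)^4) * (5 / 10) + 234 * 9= 609173628451 / 292410000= 2083.29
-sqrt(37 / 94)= -sqrt(3478) / 94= -0.63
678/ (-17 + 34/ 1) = 678/ 17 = 39.88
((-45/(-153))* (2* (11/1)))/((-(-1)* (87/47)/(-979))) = -5061430/1479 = -3422.20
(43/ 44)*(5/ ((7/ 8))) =5.58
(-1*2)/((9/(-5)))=10/9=1.11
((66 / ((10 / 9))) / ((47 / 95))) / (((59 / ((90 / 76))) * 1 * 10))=2673 / 11092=0.24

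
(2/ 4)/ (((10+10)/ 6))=3/ 20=0.15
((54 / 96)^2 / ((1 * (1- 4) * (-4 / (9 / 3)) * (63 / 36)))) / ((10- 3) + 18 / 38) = 1539 / 254464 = 0.01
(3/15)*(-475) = -95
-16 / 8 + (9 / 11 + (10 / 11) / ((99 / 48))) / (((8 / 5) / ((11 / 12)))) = -4051 / 3168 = -1.28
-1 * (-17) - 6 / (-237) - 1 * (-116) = 10509 / 79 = 133.03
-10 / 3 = -3.33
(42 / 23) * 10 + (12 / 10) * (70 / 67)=30072 / 1541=19.51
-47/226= -0.21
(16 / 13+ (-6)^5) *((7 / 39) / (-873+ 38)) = 707504 / 423345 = 1.67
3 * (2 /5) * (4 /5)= 24 /25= 0.96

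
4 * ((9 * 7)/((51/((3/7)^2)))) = 108/119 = 0.91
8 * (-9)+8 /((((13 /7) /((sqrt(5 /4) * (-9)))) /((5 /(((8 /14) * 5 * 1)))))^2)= 647.23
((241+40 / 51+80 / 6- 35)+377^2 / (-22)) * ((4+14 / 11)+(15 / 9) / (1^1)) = -43303.84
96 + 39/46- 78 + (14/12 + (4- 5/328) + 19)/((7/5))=816989/22632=36.10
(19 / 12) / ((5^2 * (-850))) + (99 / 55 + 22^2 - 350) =34628981 / 255000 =135.80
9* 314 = 2826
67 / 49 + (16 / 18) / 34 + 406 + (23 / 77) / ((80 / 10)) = 268796785 / 659736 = 407.43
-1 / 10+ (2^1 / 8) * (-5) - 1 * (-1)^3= -7 / 20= -0.35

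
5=5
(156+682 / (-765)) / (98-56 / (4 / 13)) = -59329 / 32130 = -1.85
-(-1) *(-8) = -8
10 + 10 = 20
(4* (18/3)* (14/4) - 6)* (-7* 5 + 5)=-2340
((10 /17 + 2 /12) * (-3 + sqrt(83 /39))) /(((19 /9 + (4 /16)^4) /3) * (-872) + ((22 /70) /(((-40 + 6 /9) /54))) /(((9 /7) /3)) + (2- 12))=9812880 /2711444291- 1090320 * sqrt(3237) /35248775783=0.00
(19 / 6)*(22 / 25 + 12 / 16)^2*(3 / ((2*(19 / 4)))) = 26569 / 10000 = 2.66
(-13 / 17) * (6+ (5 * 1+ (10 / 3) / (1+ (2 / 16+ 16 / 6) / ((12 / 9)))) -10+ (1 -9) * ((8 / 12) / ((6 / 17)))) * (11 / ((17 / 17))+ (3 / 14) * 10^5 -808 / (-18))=9730462469 / 45441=214133.99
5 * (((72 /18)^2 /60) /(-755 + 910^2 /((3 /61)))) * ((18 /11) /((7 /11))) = 72 /353582845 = 0.00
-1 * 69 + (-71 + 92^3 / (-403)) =-835108 / 403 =-2072.23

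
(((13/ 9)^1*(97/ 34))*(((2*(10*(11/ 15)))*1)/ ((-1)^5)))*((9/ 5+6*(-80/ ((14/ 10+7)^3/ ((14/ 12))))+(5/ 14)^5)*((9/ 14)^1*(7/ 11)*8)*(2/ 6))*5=-78829027927/ 277718868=-283.84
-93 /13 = -7.15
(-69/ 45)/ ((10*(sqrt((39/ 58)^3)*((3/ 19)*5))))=-12673*sqrt(2262)/ 1711125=-0.35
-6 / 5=-1.20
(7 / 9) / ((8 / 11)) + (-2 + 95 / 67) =2351 / 4824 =0.49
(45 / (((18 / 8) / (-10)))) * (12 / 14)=-171.43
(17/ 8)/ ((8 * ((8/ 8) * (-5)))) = -17/ 320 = -0.05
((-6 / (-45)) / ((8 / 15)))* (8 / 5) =0.40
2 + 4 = 6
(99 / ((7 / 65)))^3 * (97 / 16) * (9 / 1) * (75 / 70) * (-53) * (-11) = 2034322072507456875 / 76832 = 26477536345630.17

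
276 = 276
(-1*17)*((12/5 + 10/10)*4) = -1156/5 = -231.20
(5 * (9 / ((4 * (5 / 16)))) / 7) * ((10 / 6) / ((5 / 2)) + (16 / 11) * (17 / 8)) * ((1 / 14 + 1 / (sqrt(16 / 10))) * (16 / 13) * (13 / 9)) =29.61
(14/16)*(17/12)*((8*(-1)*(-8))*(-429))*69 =-2348346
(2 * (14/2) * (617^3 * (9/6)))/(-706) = -4932587373/706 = -6986667.67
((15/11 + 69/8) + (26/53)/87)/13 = 4055357/5274984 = 0.77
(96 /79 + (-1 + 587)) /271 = 46390 /21409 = 2.17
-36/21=-12/7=-1.71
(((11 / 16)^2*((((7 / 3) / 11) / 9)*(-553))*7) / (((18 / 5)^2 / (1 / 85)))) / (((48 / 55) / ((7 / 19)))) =-573778975 / 34721021952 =-0.02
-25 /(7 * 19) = -25 /133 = -0.19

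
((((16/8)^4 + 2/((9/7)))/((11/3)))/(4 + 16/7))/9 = 553/6534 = 0.08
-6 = -6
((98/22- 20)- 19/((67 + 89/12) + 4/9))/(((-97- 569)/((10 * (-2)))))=-9462/19943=-0.47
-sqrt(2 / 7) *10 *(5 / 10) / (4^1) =-5 *sqrt(14) / 28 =-0.67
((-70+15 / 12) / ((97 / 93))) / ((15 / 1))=-1705 / 388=-4.39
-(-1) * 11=11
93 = 93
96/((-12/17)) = -136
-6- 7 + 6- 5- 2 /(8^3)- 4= -4097 /256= -16.00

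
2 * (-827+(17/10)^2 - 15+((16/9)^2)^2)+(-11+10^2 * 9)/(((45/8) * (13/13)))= -1500.20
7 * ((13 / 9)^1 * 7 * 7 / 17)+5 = 5224 / 153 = 34.14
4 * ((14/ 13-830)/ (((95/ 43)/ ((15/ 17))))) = -5560416/ 4199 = -1324.22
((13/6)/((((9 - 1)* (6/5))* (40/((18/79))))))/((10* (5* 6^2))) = 13/18201600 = 0.00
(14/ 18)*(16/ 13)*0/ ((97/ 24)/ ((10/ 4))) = 0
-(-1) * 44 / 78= 22 / 39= 0.56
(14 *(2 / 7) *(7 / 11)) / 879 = 28 / 9669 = 0.00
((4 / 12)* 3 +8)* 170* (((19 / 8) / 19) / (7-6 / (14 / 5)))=315 / 8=39.38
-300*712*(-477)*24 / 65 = 489058560 / 13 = 37619889.23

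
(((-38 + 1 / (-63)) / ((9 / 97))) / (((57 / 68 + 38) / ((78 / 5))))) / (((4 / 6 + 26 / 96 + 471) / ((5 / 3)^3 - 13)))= 297042047744 / 101765000673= 2.92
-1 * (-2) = 2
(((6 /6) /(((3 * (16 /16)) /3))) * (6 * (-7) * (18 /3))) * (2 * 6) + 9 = -3015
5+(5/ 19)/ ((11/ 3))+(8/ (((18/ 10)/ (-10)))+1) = -38.37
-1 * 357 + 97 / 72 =-25607 / 72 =-355.65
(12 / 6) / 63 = 2 / 63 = 0.03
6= 6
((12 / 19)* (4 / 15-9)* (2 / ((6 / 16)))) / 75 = -0.39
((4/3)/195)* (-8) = -32/585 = -0.05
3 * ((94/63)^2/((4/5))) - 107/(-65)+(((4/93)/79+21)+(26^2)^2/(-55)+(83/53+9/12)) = -4064213878335329/491123292660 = -8275.34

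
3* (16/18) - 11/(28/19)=-403/84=-4.80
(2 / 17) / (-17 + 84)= 2 / 1139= 0.00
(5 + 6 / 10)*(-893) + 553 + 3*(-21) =-22554 / 5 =-4510.80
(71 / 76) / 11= 71 / 836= 0.08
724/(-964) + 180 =43199/241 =179.25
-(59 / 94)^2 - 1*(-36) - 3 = 288107 / 8836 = 32.61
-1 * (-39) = 39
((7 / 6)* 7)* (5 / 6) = 245 / 36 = 6.81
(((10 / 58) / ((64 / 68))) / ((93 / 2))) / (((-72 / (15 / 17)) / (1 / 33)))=-25 / 17088192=-0.00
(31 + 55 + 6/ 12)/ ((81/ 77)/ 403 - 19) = -5368363/ 1179016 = -4.55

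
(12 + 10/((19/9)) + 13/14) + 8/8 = 4965/266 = 18.67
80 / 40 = 2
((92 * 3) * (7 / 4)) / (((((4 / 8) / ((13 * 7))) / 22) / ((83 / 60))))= 13376363 / 5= 2675272.60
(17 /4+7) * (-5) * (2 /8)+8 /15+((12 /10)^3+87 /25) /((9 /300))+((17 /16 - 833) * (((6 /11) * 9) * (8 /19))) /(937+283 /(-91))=28104179503 /177616560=158.23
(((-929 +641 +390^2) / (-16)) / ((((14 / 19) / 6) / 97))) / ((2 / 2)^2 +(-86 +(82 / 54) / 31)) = 175637868669 / 1990912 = 88219.81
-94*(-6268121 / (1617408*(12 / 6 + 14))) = 294601687 / 12939264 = 22.77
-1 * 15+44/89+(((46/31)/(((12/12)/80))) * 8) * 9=23541419/2759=8532.59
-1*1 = -1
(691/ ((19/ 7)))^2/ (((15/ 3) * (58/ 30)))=70189707/ 10469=6704.53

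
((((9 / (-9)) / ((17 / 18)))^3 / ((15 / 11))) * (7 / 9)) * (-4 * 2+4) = 2.71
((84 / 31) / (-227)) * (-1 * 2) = 168 / 7037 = 0.02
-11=-11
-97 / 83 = -1.17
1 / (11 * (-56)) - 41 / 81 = -25337 / 49896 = -0.51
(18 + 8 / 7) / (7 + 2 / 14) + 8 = 10.68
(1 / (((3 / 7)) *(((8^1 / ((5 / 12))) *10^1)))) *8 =7 / 72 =0.10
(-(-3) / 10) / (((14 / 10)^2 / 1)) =15 / 98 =0.15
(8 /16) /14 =1 /28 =0.04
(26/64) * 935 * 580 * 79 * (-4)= -139235525/2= -69617762.50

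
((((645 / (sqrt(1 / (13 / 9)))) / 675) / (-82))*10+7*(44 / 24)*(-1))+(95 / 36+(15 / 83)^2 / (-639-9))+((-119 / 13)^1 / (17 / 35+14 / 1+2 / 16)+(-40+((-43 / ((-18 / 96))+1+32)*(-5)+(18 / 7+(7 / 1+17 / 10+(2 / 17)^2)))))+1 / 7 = -120165732269514661 / 88941847296120-43*sqrt(13) / 1107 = -1351.20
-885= -885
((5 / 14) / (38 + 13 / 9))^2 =81 / 988036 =0.00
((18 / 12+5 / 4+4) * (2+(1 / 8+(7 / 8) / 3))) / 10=261 / 160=1.63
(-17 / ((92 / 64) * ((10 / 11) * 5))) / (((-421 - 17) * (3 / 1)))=748 / 377775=0.00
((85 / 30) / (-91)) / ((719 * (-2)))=17 / 785148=0.00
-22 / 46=-11 / 23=-0.48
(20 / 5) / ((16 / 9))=9 / 4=2.25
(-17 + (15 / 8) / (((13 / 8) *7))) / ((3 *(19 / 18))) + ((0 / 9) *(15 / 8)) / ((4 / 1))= -9192 / 1729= -5.32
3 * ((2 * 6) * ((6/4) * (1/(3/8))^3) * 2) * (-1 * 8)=-16384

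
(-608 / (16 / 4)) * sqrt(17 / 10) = -76 * sqrt(170) / 5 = -198.18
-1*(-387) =387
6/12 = 1/2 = 0.50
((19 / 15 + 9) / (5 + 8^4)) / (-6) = -77 / 184545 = -0.00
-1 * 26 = -26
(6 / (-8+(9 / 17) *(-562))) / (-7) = 51 / 18179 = 0.00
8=8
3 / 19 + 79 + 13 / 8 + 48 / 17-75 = 8.61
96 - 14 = 82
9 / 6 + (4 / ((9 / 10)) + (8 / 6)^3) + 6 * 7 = 2717 / 54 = 50.31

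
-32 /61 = -0.52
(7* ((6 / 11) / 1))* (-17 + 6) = -42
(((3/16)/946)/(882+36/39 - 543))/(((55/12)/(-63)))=-819/102186920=-0.00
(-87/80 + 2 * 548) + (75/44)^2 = 1097.82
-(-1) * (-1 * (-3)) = 3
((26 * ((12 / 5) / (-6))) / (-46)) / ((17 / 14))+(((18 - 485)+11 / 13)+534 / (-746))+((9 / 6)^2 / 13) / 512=-9060475831177 / 19414620160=-466.68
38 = 38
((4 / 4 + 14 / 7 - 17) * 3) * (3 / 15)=-42 / 5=-8.40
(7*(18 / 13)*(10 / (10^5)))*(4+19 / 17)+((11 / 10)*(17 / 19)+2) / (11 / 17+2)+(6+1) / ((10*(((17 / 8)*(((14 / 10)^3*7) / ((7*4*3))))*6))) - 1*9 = -7846906289 / 1028755000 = -7.63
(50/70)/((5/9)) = 9/7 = 1.29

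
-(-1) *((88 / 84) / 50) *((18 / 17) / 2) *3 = 99 / 2975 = 0.03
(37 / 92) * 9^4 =242757 / 92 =2638.66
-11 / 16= -0.69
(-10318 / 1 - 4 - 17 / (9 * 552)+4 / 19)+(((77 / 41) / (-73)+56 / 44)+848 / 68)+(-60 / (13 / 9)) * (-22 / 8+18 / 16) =-541013207069053 / 52830352872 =-10240.58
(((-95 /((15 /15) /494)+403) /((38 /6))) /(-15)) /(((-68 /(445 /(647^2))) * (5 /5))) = -4140903 /540842828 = -0.01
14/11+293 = 3237/11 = 294.27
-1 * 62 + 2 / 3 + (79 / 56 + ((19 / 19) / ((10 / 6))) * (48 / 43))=-2140213 / 36120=-59.25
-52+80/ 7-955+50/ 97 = -675643/ 679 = -995.06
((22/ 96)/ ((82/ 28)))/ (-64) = -77/ 62976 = -0.00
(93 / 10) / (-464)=-93 / 4640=-0.02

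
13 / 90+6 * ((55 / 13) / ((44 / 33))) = 11222 / 585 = 19.18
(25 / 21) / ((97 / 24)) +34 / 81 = 39286 / 54999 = 0.71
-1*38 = -38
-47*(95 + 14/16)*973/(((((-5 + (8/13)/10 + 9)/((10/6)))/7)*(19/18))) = -79797165175/6688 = -11931394.31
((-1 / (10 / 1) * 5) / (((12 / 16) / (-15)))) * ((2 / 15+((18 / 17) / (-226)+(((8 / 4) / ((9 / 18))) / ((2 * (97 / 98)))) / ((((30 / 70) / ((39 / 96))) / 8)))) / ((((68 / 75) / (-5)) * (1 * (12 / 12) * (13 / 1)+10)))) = -2699267125 / 72857767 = -37.05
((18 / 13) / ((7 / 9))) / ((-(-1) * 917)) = 162 / 83447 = 0.00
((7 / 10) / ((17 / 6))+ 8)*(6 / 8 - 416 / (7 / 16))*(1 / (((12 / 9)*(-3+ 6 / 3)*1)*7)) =55946109 / 66640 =839.53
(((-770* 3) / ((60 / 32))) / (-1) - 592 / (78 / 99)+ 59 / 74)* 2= 962.83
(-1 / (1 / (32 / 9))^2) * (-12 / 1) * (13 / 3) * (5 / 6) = 133120 / 243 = 547.82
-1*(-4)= 4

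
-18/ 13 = -1.38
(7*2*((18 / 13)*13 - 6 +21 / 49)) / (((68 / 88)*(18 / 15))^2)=175450 / 867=202.36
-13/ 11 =-1.18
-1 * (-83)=83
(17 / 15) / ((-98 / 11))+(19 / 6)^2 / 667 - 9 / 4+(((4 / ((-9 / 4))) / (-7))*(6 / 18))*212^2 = 16777060472 / 4412205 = 3802.42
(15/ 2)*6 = 45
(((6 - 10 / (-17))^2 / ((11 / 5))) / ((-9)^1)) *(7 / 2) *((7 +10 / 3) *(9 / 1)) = -6805120 / 9537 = -713.55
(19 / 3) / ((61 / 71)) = 1349 / 183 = 7.37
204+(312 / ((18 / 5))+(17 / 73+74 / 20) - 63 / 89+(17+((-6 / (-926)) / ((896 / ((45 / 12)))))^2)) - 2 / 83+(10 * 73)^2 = 11876246266533837023290117 / 22273076166646824960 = 533210.87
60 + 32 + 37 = 129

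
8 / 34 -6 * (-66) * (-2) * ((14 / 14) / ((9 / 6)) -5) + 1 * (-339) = 52585 / 17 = 3093.24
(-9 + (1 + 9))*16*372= 5952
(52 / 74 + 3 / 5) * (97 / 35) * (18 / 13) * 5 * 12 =5049432 / 16835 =299.94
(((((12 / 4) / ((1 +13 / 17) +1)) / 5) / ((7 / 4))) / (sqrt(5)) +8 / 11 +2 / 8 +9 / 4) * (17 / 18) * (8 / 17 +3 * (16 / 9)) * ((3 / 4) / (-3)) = -2627 / 594 - 2516 * sqrt(5) / 74025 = -4.50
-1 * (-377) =377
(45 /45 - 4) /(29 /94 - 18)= 282 /1663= 0.17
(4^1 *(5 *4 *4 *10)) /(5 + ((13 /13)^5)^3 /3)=600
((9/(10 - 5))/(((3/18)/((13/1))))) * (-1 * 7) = -4914/5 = -982.80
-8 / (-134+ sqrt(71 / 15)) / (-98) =-8040 / 13194181 - 4 *sqrt(1065) / 13194181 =-0.00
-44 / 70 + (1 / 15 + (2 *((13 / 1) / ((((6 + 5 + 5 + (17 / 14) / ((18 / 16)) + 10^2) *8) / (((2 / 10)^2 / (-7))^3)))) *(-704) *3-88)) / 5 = -96436866542 / 5294296875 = -18.22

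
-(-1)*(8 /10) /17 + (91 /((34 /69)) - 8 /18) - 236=-79133 /1530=-51.72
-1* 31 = -31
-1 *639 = -639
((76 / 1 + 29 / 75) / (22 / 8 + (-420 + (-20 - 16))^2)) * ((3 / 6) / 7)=11458 / 436671375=0.00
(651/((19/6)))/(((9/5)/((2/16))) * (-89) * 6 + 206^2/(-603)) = -841185/31752154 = -0.03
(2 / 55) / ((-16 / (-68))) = 17 / 110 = 0.15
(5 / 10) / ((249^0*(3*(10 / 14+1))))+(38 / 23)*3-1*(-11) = 16.05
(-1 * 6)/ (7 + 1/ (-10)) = -20/ 23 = -0.87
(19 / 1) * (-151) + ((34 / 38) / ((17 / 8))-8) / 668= -9103373 / 3173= -2869.01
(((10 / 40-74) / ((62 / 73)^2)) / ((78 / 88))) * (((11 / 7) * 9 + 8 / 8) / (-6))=291.12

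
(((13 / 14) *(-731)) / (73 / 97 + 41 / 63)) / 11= -43.97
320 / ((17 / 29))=545.88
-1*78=-78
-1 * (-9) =9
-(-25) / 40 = 5 / 8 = 0.62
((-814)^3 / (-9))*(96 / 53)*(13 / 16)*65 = 911506813360 / 159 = 5732747253.84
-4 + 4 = 0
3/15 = 1/5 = 0.20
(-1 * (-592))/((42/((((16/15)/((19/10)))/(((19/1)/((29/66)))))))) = 137344/750519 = 0.18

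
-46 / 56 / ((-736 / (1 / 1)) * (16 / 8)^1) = 1 / 1792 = 0.00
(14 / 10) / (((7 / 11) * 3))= 11 / 15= 0.73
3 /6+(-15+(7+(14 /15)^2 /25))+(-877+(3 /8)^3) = -2547107773 /2880000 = -884.41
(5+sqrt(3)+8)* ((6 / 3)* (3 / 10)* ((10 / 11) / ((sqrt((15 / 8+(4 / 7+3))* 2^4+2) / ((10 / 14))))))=5* sqrt(273)* (sqrt(3)+13) / 2002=0.61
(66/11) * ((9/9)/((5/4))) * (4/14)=48/35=1.37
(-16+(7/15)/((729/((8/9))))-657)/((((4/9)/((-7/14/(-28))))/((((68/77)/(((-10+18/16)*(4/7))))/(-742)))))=-1125965063/177431922360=-0.01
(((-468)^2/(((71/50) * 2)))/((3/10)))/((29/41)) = 363444.39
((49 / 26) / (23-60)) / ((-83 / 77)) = 3773 / 79846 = 0.05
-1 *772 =-772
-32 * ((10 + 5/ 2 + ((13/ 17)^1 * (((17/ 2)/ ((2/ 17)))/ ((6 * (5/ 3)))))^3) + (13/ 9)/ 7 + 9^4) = -27185197243/ 126000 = -215755.53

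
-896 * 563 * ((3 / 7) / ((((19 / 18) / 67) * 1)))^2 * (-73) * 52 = 1417021538102.20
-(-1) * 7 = 7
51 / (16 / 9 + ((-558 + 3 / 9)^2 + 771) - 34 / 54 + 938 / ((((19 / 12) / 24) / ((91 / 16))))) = 26163 / 201419053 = 0.00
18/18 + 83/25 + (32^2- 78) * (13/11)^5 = 799861178/366025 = 2185.26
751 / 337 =2.23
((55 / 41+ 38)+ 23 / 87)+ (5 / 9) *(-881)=-4813723 / 10701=-449.84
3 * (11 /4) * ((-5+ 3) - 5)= -231 /4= -57.75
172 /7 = 24.57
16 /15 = 1.07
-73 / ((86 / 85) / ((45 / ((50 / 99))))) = -1105731 / 172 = -6428.67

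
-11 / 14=-0.79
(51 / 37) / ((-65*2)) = -51 / 4810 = -0.01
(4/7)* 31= 124/7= 17.71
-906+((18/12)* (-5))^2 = -3399/4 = -849.75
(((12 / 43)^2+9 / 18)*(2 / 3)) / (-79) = -2137 / 438213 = -0.00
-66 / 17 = -3.88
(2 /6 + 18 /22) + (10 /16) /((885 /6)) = 9001 /7788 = 1.16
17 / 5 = 3.40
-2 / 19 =-0.11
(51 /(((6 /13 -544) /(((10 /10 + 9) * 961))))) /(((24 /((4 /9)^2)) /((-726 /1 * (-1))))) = -513962020 /95391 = -5387.95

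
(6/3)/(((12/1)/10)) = 5/3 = 1.67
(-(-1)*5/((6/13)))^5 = 1160290625/7776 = 149214.33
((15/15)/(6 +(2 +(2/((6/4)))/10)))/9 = 5/366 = 0.01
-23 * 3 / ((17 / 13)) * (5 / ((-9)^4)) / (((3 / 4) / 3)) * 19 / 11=-113620 / 408969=-0.28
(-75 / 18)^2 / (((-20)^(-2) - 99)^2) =25000000 / 14112727209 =0.00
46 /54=23 /27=0.85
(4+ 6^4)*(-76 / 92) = -24700 / 23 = -1073.91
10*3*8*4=960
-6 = -6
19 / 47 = 0.40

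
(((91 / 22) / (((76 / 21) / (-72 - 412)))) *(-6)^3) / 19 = 2270268 / 361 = 6288.83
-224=-224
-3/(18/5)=-5/6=-0.83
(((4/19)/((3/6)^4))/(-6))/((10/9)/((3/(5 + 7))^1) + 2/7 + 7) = -672/14041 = -0.05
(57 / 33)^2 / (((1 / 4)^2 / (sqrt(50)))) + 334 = 334 + 28880 * sqrt(2) / 121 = 671.54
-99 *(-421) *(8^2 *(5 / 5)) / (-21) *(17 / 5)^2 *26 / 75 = -2227029376 / 4375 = -509035.29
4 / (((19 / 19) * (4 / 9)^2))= 81 / 4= 20.25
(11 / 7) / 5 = 11 / 35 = 0.31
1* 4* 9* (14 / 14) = 36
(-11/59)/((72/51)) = -187/1416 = -0.13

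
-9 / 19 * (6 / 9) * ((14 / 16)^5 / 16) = -50421 / 4980736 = -0.01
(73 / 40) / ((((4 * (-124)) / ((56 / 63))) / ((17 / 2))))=-1241 / 44640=-0.03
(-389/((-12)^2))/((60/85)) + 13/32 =-5911/1728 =-3.42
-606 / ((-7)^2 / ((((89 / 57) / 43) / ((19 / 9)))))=-161802 / 760627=-0.21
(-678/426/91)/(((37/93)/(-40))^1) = 420360/239057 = 1.76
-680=-680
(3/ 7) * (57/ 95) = 9/ 35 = 0.26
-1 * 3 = -3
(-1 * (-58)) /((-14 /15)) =-435 /7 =-62.14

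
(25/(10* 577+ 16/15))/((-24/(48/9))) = -125/129849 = -0.00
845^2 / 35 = 142805 / 7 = 20400.71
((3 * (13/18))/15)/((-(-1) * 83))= 13/7470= 0.00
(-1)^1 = -1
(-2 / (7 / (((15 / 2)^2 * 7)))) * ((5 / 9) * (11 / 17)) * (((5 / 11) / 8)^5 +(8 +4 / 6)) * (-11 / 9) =428.38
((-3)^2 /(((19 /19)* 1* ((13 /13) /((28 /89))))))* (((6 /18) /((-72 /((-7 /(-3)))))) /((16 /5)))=-245 /25632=-0.01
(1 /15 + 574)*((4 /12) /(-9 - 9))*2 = -8611 /405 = -21.26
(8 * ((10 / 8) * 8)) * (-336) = -26880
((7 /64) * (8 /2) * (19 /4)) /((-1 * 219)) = -0.01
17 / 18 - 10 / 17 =0.36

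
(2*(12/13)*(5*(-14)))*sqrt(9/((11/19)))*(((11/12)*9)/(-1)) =3780*sqrt(209)/13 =4203.60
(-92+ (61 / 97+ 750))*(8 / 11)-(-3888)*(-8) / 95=15366152 / 101365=151.59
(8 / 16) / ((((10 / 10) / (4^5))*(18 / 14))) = 3584 / 9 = 398.22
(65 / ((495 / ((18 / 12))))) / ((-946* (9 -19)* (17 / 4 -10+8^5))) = 13 / 20455438410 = 0.00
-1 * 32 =-32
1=1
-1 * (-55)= 55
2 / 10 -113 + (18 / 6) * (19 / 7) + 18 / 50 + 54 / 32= -287307 / 2800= -102.61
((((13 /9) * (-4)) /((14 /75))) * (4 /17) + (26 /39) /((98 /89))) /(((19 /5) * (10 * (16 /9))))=-50061 /506464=-0.10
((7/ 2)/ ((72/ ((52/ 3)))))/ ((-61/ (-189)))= 637/ 244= 2.61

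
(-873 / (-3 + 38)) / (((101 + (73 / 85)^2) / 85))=-35742075 / 1715126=-20.84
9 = 9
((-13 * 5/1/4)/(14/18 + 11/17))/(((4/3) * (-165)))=1989/38368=0.05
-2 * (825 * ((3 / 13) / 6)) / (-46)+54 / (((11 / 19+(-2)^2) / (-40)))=-8156715 / 17342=-470.34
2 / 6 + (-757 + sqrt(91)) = -2270 / 3 + sqrt(91) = -747.13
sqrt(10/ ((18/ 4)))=2 * sqrt(5)/ 3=1.49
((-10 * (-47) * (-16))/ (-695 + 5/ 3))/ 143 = 141/ 1859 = 0.08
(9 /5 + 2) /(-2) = -19 /10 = -1.90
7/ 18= 0.39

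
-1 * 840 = -840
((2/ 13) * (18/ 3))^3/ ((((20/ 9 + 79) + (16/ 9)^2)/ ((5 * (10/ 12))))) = 0.04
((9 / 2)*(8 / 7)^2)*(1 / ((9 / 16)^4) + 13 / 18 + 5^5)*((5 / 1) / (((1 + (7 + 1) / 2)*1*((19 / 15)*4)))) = 3637.56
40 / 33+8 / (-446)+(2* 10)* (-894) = -131570132 / 7359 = -17878.81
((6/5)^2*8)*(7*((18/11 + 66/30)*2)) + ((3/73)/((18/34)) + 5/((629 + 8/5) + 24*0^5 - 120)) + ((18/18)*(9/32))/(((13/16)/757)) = 5868862721563/6662691750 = 880.85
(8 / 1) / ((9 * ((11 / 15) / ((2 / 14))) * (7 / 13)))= 520 / 1617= 0.32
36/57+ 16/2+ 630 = 12134/19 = 638.63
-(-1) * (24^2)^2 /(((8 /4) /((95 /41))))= 15759360 /41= 384374.63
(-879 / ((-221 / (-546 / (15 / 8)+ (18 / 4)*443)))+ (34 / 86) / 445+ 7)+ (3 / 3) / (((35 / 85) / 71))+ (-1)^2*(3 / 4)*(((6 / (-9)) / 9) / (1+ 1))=7406475512113 / 1065666420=6950.09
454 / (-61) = -454 / 61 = -7.44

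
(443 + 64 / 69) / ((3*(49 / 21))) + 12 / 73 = 2241859 / 35259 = 63.58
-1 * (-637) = 637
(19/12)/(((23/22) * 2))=0.76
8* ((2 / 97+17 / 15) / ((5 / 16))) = 214912 / 7275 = 29.54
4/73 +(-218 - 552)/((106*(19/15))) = -417547/73511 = -5.68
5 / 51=0.10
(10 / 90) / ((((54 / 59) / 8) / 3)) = 236 / 81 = 2.91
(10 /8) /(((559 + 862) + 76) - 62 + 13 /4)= 5 /5753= 0.00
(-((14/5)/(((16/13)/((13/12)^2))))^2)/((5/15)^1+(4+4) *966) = -236513641/256407552000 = -0.00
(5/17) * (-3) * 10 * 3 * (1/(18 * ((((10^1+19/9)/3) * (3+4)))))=-675/12971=-0.05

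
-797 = -797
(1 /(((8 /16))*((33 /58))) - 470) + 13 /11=-15355 /33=-465.30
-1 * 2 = -2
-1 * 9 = -9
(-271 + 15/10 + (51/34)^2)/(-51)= 1069/204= 5.24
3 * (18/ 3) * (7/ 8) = 63/ 4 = 15.75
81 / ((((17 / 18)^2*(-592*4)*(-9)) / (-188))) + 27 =1120581 / 42772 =26.20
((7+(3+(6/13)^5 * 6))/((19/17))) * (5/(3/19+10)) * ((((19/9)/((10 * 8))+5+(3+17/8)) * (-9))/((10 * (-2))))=233569919629/11465527840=20.37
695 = 695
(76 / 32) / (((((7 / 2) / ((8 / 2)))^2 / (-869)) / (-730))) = 96424240 / 49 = 1967841.63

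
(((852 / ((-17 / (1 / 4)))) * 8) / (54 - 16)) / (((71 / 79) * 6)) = -158 / 323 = -0.49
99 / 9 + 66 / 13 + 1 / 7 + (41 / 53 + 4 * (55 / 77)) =13677 / 689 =19.85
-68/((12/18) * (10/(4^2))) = -816/5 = -163.20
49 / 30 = 1.63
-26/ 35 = -0.74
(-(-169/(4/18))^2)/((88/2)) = -2313441/176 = -13144.55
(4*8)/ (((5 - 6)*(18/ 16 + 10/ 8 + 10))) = -256/ 99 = -2.59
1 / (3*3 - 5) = 1 / 4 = 0.25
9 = 9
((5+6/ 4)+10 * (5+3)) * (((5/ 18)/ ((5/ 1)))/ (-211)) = -0.02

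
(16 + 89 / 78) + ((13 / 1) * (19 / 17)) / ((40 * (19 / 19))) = 464213 / 26520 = 17.50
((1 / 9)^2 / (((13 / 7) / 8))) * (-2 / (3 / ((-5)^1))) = 560 / 3159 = 0.18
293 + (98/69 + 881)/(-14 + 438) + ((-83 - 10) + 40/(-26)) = 76272011/380328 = 200.54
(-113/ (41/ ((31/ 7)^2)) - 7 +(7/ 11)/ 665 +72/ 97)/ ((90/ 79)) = -970252199153/ 18327805650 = -52.94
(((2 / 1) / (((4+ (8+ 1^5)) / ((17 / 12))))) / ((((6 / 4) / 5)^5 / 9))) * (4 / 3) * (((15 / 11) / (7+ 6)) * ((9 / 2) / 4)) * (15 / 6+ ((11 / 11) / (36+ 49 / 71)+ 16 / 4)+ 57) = 70332612500 / 8716851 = 8068.58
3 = 3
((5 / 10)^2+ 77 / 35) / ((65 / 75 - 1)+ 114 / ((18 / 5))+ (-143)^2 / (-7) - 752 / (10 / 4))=-1029 / 1340032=-0.00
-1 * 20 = -20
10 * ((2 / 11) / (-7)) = -20 / 77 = -0.26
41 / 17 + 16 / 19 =1051 / 323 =3.25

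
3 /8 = 0.38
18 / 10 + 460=2309 / 5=461.80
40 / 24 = 1.67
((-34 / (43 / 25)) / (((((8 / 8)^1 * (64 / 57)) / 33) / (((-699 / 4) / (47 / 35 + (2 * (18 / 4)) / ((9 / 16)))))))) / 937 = 19557932625 / 3130449536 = 6.25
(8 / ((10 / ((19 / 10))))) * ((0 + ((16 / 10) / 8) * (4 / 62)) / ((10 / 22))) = 836 / 19375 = 0.04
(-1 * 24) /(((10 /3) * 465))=-12 /775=-0.02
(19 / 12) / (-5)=-19 / 60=-0.32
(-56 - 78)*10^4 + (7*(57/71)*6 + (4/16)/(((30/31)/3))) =-3805502039/2840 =-1339965.51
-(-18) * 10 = 180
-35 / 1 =-35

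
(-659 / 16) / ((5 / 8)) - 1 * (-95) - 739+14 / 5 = -7071 / 10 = -707.10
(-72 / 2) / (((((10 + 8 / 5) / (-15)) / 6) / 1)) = 8100 / 29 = 279.31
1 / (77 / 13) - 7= -526 / 77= -6.83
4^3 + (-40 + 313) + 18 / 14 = 2368 / 7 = 338.29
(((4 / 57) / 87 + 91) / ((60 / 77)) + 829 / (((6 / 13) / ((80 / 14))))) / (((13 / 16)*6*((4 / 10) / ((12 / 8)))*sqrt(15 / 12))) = 21620493347*sqrt(5) / 6769035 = 7142.07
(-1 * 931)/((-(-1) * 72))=-931/72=-12.93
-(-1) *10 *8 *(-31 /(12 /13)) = -8060 /3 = -2686.67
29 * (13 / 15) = 377 / 15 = 25.13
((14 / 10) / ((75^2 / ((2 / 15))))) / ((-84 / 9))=-1 / 281250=-0.00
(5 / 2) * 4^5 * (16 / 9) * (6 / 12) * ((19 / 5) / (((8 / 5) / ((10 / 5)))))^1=97280 / 9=10808.89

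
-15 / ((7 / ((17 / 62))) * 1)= -255 / 434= -0.59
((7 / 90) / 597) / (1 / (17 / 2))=119 / 107460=0.00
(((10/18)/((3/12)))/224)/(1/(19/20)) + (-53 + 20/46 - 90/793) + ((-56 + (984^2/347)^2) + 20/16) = 34471958096563181549/4427417738016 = 7786018.88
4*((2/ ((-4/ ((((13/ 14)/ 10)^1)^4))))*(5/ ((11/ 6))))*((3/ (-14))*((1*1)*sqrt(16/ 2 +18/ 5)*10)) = 257049*sqrt(290)/ 1479016000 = 0.00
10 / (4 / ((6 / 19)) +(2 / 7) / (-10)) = 1050 / 1327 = 0.79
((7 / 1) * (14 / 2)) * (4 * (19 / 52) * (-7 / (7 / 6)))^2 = 636804 / 169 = 3768.07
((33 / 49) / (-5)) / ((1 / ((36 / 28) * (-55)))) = 3267 / 343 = 9.52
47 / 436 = 0.11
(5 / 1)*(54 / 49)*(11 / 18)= 165 / 49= 3.37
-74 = -74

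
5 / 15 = 1 / 3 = 0.33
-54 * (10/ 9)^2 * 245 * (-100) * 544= 2665600000/ 3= 888533333.33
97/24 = 4.04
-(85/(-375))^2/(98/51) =-0.03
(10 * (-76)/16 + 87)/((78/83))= 6557/156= 42.03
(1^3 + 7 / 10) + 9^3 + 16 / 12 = 21961 / 30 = 732.03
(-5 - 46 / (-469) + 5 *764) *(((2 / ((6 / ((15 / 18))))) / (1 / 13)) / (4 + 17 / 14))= 12922585 / 4891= 2642.12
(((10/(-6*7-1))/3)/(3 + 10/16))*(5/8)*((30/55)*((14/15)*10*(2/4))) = -1400/41151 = -0.03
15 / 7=2.14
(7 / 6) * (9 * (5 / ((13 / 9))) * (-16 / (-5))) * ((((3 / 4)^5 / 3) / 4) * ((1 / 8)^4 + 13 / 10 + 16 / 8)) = 1034720001 / 136314880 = 7.59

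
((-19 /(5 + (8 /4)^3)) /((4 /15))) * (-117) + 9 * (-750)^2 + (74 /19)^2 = 7311197869 /1444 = 5063156.42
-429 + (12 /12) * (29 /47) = -428.38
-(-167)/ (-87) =-167/ 87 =-1.92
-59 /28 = -2.11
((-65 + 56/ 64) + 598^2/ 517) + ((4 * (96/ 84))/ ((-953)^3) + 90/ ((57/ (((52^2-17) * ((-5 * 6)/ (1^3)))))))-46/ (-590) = -17788632138240127589167/ 140453604449924920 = -126651.30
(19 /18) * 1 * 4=38 /9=4.22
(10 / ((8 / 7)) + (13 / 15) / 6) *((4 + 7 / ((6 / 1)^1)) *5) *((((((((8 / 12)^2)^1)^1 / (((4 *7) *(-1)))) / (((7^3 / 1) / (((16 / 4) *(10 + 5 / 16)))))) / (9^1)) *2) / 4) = -2729705 / 112021056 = -0.02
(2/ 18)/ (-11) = -0.01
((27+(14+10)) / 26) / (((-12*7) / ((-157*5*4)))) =13345 / 182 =73.32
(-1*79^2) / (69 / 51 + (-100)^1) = 106097 / 1677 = 63.27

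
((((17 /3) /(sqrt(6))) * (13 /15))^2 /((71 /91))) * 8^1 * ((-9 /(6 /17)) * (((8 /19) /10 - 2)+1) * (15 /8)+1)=63232342537 /32780700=1928.95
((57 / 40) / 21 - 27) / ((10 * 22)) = -7541 / 61600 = -0.12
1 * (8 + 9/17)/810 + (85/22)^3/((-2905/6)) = -462538037/4259396988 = -0.11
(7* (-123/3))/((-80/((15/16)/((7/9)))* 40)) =1107/10240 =0.11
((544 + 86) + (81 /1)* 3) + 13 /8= 6997 /8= 874.62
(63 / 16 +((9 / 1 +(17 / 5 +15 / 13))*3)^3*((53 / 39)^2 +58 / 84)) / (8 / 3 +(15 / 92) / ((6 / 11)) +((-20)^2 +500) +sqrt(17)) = 30495466788654670986033 / 161423329921753012750-16886284191720697284*sqrt(17) / 80711664960876506375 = 188.05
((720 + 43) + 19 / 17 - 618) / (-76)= -1.92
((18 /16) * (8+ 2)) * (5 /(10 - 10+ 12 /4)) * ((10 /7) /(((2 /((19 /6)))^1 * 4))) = 2375 /224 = 10.60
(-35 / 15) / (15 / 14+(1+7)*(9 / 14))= -98 / 261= -0.38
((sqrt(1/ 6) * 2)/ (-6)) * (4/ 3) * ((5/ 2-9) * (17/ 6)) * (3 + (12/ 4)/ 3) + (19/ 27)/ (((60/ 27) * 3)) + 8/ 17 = 1763/ 3060 + 442 * sqrt(6)/ 81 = 13.94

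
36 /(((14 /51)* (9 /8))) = 816 /7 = 116.57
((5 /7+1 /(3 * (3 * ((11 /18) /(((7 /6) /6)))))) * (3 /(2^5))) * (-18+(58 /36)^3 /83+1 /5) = -44634441521 /35781419520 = -1.25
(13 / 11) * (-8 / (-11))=104 / 121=0.86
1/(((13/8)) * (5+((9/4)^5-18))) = 8192/594581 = 0.01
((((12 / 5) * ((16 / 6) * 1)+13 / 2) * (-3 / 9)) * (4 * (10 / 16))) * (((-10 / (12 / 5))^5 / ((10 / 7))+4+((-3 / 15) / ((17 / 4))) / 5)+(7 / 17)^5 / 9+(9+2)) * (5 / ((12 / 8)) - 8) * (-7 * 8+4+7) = 143584991289587743 / 73605386880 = 1950740.26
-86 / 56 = -43 / 28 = -1.54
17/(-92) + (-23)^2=528.82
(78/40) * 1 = 39/20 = 1.95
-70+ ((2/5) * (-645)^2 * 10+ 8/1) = 1664038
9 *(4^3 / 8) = 72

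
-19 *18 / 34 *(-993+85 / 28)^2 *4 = -131386646331 / 3332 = -39431766.61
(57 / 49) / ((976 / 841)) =47937 / 47824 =1.00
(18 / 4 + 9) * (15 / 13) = 405 / 26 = 15.58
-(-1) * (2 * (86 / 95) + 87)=8437 / 95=88.81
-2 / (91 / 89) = -178 / 91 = -1.96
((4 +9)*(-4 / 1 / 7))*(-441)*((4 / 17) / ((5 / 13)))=170352 / 85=2004.14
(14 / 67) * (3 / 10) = 21 / 335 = 0.06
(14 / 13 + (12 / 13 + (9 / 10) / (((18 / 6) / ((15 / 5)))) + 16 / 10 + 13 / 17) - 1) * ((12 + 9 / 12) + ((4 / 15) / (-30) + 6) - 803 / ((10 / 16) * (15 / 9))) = -3926165 / 1224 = -3207.65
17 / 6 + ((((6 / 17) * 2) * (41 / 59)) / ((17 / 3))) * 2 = 307579 / 102306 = 3.01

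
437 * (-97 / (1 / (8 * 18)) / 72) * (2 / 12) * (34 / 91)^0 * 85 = -3603065 / 3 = -1201021.67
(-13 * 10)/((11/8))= -1040/11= -94.55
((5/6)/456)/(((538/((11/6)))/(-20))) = -275/2207952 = -0.00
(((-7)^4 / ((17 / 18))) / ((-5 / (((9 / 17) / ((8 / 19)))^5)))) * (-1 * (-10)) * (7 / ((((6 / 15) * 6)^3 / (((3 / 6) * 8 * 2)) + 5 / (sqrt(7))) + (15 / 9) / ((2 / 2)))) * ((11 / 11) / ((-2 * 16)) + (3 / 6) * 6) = -7020928950771102163531875 / 49532311401236267008 + 1477302410806398446484375 * sqrt(7) / 49532311401236267008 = -62834.83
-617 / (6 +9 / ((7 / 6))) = -4319 / 96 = -44.99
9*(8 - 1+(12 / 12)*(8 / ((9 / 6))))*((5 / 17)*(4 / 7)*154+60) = 162060 / 17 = 9532.94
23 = 23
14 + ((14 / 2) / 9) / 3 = 385 / 27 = 14.26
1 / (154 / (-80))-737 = -56789 / 77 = -737.52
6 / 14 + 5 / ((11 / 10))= 383 / 77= 4.97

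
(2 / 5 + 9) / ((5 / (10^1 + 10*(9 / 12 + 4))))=1081 / 10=108.10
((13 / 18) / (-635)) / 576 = -13 / 6583680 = -0.00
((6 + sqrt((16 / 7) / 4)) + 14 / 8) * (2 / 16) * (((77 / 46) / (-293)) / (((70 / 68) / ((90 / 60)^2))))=-52173 / 4312960 - 1683 * sqrt(7) / 3773840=-0.01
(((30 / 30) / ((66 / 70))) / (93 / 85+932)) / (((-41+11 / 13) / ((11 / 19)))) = -2975 / 181529154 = -0.00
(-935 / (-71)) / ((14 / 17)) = 15895 / 994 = 15.99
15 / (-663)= -5 / 221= -0.02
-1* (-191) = 191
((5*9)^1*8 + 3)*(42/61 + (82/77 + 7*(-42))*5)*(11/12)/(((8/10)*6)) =-2080094665/20496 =-101487.83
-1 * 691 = -691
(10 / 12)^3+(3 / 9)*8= 701 / 216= 3.25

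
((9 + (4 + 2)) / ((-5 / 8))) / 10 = -12 / 5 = -2.40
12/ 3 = 4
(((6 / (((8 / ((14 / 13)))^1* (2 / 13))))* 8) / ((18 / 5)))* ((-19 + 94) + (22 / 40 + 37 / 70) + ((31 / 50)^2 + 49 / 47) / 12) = 83563241 / 94000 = 888.97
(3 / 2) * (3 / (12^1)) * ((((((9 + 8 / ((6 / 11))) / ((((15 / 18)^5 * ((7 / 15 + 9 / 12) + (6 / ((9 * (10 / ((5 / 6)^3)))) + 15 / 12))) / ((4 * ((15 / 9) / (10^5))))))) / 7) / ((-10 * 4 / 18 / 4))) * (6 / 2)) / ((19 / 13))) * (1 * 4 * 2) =-5232213792 / 2108517578125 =-0.00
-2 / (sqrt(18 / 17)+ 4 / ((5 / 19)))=-6460 / 48871+ 75* sqrt(34) / 48871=-0.12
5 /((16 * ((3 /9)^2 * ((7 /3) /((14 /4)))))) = 135 /32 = 4.22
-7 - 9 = -16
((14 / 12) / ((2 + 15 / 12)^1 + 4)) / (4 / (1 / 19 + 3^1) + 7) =14 / 723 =0.02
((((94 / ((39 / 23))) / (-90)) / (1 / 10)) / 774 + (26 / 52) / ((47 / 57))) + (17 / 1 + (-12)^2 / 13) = 366146285 / 12768678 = 28.68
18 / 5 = 3.60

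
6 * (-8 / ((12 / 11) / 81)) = -3564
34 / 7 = 4.86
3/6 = 1/2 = 0.50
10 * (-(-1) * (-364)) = -3640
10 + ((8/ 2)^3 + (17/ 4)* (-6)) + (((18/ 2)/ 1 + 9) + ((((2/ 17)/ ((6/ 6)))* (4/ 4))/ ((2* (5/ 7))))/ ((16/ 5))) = 18095/ 272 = 66.53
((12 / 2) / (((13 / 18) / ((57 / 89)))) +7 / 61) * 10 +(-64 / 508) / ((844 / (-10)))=102800134630 / 1891251869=54.36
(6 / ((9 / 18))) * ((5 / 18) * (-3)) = -10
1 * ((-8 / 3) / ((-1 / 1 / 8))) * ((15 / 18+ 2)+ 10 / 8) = 784 / 9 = 87.11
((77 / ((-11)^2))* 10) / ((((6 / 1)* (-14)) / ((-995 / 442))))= 4975 / 29172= 0.17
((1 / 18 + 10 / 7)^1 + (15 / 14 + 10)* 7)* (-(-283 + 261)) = 109472 / 63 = 1737.65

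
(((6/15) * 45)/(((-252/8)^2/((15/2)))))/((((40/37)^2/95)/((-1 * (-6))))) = 26011/392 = 66.35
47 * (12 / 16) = 141 / 4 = 35.25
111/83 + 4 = 443/83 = 5.34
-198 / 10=-99 / 5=-19.80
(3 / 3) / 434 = 0.00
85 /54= 1.57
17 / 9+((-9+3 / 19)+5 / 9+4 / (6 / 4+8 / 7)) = -30902 / 6327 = -4.88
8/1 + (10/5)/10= 41/5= 8.20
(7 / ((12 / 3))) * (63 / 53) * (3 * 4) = 1323 / 53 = 24.96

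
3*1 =3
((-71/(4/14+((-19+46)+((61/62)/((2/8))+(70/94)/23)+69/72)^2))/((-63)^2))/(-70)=2551426738912/10179347170962649995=0.00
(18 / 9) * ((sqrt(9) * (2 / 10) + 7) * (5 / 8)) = 19 / 2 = 9.50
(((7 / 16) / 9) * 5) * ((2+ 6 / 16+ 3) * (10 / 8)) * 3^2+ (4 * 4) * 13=114021 / 512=222.70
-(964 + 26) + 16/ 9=-8894/ 9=-988.22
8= 8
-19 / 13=-1.46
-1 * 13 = -13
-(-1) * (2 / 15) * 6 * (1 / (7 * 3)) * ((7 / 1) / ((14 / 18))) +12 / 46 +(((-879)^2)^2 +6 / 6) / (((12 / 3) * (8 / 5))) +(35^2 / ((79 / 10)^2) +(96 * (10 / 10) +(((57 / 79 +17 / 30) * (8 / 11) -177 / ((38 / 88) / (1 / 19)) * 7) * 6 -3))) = 29774567061081812608827 / 319205181680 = 93277204663.08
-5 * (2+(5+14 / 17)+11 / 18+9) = -26675 / 306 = -87.17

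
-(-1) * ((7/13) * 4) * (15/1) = 420/13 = 32.31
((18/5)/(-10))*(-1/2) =0.18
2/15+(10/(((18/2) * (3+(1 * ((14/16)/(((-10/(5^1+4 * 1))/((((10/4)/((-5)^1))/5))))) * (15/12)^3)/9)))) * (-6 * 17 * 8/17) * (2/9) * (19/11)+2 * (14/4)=3194947/9175815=0.35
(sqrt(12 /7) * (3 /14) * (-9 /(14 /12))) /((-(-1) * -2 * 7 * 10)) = 81 * sqrt(21) /24010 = 0.02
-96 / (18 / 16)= -256 / 3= -85.33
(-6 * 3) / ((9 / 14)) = -28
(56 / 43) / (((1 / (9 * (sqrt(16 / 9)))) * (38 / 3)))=1008 / 817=1.23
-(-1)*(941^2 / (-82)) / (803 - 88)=-15.10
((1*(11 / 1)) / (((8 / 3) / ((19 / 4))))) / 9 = 209 / 96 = 2.18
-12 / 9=-4 / 3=-1.33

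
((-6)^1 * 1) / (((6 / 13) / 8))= -104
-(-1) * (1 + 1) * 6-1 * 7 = 5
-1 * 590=-590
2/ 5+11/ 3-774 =-769.93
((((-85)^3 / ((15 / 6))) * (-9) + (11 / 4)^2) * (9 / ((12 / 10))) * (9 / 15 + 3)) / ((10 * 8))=955090467 / 1280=746164.43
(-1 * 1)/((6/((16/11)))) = -0.24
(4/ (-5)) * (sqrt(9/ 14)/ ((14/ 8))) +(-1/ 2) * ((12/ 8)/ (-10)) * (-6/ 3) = -24 * sqrt(14)/ 245 - 3/ 20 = -0.52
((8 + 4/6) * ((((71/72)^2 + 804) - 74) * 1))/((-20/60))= -49261693/2592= -19005.28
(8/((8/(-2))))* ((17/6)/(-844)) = 17/2532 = 0.01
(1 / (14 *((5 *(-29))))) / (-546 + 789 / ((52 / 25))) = 26 / 8797005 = 0.00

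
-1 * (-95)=95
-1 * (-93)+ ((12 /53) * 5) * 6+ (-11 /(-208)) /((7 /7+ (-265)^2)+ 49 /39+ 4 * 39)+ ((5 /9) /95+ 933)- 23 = 401939383410983 /398039274576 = 1009.80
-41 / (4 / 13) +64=-277 / 4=-69.25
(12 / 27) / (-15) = -0.03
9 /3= 3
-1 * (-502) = 502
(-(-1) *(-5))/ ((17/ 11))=-55/ 17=-3.24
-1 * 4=-4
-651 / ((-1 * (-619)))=-651 / 619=-1.05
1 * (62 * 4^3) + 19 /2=7955 /2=3977.50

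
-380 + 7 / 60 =-22793 / 60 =-379.88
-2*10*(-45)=900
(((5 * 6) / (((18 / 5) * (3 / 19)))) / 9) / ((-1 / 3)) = -475 / 27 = -17.59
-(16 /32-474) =947 /2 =473.50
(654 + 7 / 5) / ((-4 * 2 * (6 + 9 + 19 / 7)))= -22939 / 4960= -4.62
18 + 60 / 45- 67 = -143 / 3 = -47.67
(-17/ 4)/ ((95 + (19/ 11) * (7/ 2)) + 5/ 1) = -187/ 4666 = -0.04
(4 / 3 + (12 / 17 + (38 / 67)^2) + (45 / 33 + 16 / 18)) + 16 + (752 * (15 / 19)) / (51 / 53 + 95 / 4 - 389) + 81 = 123155679615002 / 1231757525493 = 99.98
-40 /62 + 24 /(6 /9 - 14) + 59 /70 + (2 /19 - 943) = -38941613 /41230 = -944.50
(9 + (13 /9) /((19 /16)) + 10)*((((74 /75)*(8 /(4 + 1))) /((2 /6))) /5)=19.15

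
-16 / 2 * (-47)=376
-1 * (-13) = 13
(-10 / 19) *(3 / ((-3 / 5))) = 50 / 19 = 2.63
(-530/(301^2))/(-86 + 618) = -265/24099866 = -0.00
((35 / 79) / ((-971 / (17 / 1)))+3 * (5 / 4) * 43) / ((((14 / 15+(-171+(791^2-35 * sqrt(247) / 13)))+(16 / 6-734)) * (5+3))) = 43290559375 * sqrt(247) / 311410563197656457376+5023025125873625 / 155705281598828228688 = 0.00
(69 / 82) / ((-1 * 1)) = -69 / 82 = -0.84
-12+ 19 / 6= -53 / 6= -8.83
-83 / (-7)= 83 / 7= 11.86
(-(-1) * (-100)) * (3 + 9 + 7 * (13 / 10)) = -2110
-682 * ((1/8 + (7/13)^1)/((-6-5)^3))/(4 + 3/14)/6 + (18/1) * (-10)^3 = -6682099009/371228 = -17999.99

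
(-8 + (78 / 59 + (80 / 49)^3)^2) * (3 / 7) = 3497088852328308 / 337270645226767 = 10.37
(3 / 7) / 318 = 1 / 742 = 0.00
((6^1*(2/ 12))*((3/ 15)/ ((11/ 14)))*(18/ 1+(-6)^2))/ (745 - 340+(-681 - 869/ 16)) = -1728/ 41525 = -0.04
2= 2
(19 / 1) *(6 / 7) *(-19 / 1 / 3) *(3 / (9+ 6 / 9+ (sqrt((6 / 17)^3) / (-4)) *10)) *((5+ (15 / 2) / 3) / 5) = -1388723319 / 28837781 - 7456455 *sqrt(102) / 28837781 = -50.77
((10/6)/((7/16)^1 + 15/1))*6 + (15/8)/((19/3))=1865/1976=0.94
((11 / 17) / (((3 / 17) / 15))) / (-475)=-0.12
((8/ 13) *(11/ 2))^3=85184/ 2197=38.77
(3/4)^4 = 81/256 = 0.32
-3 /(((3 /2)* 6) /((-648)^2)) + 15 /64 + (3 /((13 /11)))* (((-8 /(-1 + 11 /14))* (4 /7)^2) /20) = -4075816279 /29120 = -139966.22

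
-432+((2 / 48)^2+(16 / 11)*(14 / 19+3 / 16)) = -51843823 / 120384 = -430.65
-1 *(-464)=464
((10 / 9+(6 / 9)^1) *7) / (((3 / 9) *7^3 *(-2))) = -8 / 147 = -0.05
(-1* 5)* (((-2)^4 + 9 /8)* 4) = -685 /2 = -342.50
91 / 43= 2.12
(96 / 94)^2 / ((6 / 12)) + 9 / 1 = 24489 / 2209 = 11.09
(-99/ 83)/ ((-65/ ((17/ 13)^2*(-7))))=-200277/ 911755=-0.22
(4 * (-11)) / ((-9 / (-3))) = -44 / 3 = -14.67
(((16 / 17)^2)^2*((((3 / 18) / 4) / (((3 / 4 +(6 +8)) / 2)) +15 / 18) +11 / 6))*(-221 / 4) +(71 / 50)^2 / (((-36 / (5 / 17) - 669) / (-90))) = -6630996019277 / 57350185950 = -115.62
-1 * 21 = -21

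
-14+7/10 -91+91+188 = 1747/10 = 174.70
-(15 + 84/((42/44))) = -103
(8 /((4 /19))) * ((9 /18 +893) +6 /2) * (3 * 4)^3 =58867776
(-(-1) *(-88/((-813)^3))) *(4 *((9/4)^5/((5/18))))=216513/1592200880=0.00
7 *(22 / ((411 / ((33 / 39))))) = 1694 / 5343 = 0.32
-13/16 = -0.81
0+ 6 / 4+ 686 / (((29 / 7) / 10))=96127 / 58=1657.36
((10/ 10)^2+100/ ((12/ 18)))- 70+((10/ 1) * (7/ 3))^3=12784.70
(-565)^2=319225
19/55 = 0.35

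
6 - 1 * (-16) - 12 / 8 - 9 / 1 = 23 / 2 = 11.50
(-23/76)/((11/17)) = -391/836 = -0.47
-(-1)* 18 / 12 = 3 / 2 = 1.50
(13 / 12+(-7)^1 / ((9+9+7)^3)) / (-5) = -203041 / 937500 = -0.22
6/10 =3/5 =0.60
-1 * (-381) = 381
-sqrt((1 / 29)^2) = -1 / 29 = -0.03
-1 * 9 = -9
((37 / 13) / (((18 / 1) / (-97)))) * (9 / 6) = -3589 / 156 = -23.01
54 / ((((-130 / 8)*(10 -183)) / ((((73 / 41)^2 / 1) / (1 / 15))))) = 3453192 / 3780569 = 0.91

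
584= 584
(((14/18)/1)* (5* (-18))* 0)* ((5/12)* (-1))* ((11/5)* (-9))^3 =0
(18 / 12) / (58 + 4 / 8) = 1 / 39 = 0.03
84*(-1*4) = -336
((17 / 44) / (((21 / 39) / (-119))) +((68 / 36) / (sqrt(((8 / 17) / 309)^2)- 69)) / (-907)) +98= 547355479343 / 43393844076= 12.61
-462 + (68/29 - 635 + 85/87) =-95150/87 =-1093.68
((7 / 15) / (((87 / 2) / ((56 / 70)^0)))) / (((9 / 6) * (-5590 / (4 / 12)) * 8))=-7 / 131309100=-0.00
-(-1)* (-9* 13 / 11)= -117 / 11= -10.64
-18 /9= -2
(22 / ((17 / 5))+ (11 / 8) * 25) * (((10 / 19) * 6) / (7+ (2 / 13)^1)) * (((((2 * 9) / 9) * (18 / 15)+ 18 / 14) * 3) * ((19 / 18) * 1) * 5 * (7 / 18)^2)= 108683575 / 682992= 159.13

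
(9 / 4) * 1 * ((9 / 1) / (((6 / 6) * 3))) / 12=9 / 16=0.56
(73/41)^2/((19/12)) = 63948/31939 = 2.00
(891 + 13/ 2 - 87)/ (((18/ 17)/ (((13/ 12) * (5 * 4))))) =1791205/ 108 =16585.23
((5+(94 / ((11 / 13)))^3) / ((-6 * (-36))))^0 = 1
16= 16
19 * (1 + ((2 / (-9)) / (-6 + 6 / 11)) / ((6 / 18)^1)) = 1919 / 90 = 21.32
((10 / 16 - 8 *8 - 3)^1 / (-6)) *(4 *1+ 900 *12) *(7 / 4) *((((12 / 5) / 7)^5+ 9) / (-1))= -226104464765439 / 120050000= -1883419.12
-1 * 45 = -45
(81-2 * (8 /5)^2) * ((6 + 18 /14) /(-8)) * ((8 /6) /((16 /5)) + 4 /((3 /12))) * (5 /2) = -907579 /320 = -2836.18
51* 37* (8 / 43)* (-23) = -347208 / 43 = -8074.60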